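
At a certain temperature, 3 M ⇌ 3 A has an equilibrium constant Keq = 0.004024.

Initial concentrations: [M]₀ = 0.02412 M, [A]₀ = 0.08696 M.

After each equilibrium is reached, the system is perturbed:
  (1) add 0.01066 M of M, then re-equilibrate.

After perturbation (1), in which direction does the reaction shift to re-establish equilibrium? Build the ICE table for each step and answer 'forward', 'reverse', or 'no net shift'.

Direction: forward

Q₀ = 46.86 vs Keq = 0.004024 ⇒ Q>K, reverse
Step 1:
                   M          A
  init       0.02412    0.08696
  Δ          0.07172   -0.07172
  eq         0.09584    0.01524
  solve Keq expr → x = -0.02391; check Q = 0.004024
Then add 0.01066 M of M.
Step 2:
                   M          A
  init        0.1065    0.01524
  Δ        -0.001463   0.001463
  eq           0.105    0.01671
  solve Keq expr → x = 4.8762e-04; check Q = 0.004024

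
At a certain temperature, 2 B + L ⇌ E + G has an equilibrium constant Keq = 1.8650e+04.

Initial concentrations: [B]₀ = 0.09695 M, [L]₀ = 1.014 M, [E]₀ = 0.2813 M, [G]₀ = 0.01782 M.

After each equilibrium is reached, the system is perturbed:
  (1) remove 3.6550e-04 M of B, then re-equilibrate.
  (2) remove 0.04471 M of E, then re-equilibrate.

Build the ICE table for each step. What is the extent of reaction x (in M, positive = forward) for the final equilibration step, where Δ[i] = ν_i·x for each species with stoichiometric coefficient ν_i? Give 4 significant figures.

Q₀ = 0.5259 vs Keq = 1.8650e+04 ⇒ Q<K, forward
Step 1:
                    B           L           E           G
  I           0.09695       1.014      0.2813     0.01782
  C          -0.09585    -0.04793     0.04793     0.04793
  E          0.001096      0.9661      0.3292     0.06575
  solve Keq expr → x = 0.04793; check Q = 1.8650e+04
Then remove 3.6550e-04 M of B.
Step 2:
                    B           L           E           G
  I        7.3058e-04      0.9661      0.3292     0.06575
  C        3.6358e-04  1.8179e-04 -1.8179e-04 -1.8179e-04
  E          0.001094      0.9663       0.329     0.06557
  solve Keq expr → x = -1.8179e-04; check Q = 1.8650e+04
Then remove 0.04471 M of E.
Step 3:
                    B           L           E           G
  I          0.001094      0.9663      0.2843     0.06557
  C       -7.6663e-05 -3.8331e-05  3.8331e-05  3.8331e-05
  E          0.001017      0.9662      0.2844      0.0656
  solve Keq expr → x = 3.8331e-05; check Q = 1.8650e+04

x = 3.8331e-05 M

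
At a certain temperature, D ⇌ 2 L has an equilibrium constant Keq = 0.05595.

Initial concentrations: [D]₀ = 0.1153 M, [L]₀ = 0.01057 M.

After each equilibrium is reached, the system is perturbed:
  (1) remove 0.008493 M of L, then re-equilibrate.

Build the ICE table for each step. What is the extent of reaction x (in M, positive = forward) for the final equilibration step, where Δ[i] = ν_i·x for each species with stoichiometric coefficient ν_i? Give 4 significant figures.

x = 0.003527 M

Q₀ = 9.6899e-04 vs Keq = 0.05595 ⇒ Q<K, forward
Step 1:
                  D         L
  I          0.1153   0.01057
  C        -0.02938   0.05876
  E         0.08592   0.06933
  solve Keq expr → x = 0.02938; check Q = 0.05595
Then remove 0.008493 M of L.
Step 2:
                  D         L
  I         0.08592   0.06084
  C       -0.003527  0.007055
  E         0.08239    0.0679
  solve Keq expr → x = 0.003527; check Q = 0.05595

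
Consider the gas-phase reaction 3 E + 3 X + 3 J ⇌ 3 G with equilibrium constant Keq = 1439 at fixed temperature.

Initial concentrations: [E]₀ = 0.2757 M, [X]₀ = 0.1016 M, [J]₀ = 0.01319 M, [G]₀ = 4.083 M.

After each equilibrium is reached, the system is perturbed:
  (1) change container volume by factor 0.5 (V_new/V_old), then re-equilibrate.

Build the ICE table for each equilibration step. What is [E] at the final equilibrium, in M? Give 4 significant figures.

[E]_eq = 1.19 M

Q₀ = 1.3496e+12 vs Keq = 1439 ⇒ Q>K, reverse
Step 1:
                   E          X          J          G
  Initial     0.2757     0.1016    0.01319      4.083
  Change      0.5567     0.5567     0.5567    -0.5567
  Equil       0.8324     0.6583     0.5699      3.526
  solve Keq expr → x = -0.1856; check Q = 1439
Then change container volume by factor 0.5 (V_new/V_old).
Step 2:
                   E          X          J          G
  Initial      1.665      1.317       1.14      7.053
  Change     -0.4746    -0.4746    -0.4746     0.4746
  Equil         1.19      0.842     0.6652      7.527
  solve Keq expr → x = 0.1582; check Q = 1439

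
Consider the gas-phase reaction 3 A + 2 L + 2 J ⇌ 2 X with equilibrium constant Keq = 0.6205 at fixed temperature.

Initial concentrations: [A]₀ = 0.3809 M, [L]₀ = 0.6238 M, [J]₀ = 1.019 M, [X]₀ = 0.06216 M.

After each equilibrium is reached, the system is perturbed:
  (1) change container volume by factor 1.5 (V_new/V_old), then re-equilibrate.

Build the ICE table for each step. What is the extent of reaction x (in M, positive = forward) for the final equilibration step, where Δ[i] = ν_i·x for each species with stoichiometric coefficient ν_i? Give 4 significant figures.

Q₀ = 0.173 vs Keq = 0.6205 ⇒ Q<K, forward
Step 1:
                   A          L          J          X
  init        0.3809     0.6238      1.019    0.06216
  Δ         -0.04329   -0.02886   -0.02886    0.02886
  eq          0.3376     0.5949     0.9901    0.09102
  solve Keq expr → x = 0.01443; check Q = 0.6205
Then change container volume by factor 1.5 (V_new/V_old).
Step 2:
                   A          L          J          X
  init        0.2251     0.3966     0.6601    0.06068
  Δ          0.04299    0.02866    0.02866   -0.02866
  eq          0.2681     0.4253     0.6888    0.03202
  solve Keq expr → x = -0.01433; check Q = 0.6205

x = -0.01433 M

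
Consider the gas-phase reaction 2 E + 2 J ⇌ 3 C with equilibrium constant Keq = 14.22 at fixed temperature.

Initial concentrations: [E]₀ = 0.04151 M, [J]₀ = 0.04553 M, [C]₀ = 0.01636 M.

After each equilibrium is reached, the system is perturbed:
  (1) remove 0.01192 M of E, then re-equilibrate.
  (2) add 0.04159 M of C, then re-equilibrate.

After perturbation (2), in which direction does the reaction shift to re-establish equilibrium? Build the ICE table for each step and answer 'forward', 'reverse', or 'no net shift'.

Direction: reverse

Q₀ = 1.226 vs Keq = 14.22 ⇒ Q<K, forward
Step 1:
                  E         J         C
  I         0.04151   0.04553   0.01636
  C       -0.007948 -0.007948   0.01192
  E         0.03356   0.03758   0.02828
  solve Keq expr → x = 0.003974; check Q = 14.22
Then remove 0.01192 M of E.
Step 2:
                  E         J         C
  I         0.02164   0.03758   0.02828
  C        0.002826  0.002826 -0.004239
  E         0.02447   0.04041   0.02404
  solve Keq expr → x = -0.001413; check Q = 14.22
Then add 0.04159 M of C.
Step 3:
                  E         J         C
  I         0.02447   0.04041   0.06563
  C         0.01586   0.01586  -0.02379
  E         0.04033   0.05627   0.04184
  solve Keq expr → x = -0.007932; check Q = 14.22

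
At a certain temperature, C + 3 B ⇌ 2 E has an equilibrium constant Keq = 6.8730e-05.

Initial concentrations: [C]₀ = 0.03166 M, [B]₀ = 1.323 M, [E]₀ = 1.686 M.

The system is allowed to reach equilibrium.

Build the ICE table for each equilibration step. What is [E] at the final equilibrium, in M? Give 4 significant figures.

Q₀ = 38.77 vs Keq = 6.8730e-05 ⇒ Q>K, reverse
Step 1:
                  C         B         E
  I         0.03166     1.323     1.686
  C          0.8151     2.445     -1.63
  E          0.8468     3.768    0.0558
  solve Keq expr → x = -0.8151; check Q = 6.8730e-05

[E]_eq = 0.0558 M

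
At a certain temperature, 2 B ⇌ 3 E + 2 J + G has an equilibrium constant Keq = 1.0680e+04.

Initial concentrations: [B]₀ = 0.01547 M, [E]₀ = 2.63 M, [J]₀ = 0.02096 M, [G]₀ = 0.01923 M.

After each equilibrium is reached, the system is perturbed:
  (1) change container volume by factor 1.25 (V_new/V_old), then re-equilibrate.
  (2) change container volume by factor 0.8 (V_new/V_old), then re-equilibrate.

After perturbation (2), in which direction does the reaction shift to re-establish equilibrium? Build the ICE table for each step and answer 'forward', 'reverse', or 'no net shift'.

Direction: reverse

Q₀ = 0.6422 vs Keq = 1.0680e+04 ⇒ Q<K, forward
Step 1:
                  B         E         J         G
  I         0.01547      2.63   0.02096   0.01923
  C        -0.01522   0.02283   0.01522  0.007611
  E       2.4784e-04     2.653   0.03618   0.02684
  solve Keq expr → x = 0.007611; check Q = 1.0680e+04
Then change container volume by factor 1.25 (V_new/V_old).
Step 2:
                  B         E         J         G
  I       1.9827e-04     2.122   0.02895   0.02147
  C       -7.0953e-05 1.0643e-04 7.0953e-05 3.5476e-05
  E       1.2732e-04     2.122   0.02902   0.02151
  solve Keq expr → x = 3.5476e-05; check Q = 1.0680e+04
Then change container volume by factor 0.8 (V_new/V_old).
Step 3:
                  B         E         J         G
  I       1.5915e-04     2.653   0.03627   0.02689
  C       8.8691e-05 -1.3304e-04 -8.8691e-05 -4.4345e-05
  E       2.4784e-04     2.653   0.03618   0.02684
  solve Keq expr → x = -4.4345e-05; check Q = 1.0680e+04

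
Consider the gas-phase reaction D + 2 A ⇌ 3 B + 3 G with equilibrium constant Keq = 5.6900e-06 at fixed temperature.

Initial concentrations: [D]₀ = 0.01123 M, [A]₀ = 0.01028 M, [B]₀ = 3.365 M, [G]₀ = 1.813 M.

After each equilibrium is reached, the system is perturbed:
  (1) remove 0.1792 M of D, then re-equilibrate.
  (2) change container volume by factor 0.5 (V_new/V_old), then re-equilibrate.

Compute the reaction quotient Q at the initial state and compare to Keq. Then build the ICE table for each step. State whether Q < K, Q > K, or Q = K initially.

Q₀ = 1.9133e+08 vs Keq = 5.6900e-06 ⇒ Q>K, reverse
Step 1:
                   D          A          B          G
  I          0.01123    0.01028      3.365      1.813
  C           0.6007      1.201     -1.802     -1.802
  E           0.6119      1.212      1.563    0.01102
  solve Keq expr → x = -0.6007; check Q = 5.6900e-06
Then remove 0.1792 M of D.
Step 2:
                   D          A          B          G
  I           0.4327      1.212      1.563    0.01102
  C       3.9583e-04 7.9165e-04  -0.001187  -0.001187
  E           0.4331      1.212      1.562   0.009833
  solve Keq expr → x = -3.9583e-04; check Q = 5.6900e-06
Then change container volume by factor 0.5 (V_new/V_old).
Step 3:
                   D          A          B          G
  I           0.8662      2.425      3.124    0.01967
  C         0.003257   0.006515  -0.009772  -0.009772
  E           0.8694      2.431      3.114   0.009894
  solve Keq expr → x = -0.003257; check Q = 5.6900e-06

Q₀ = 1.9133e+08; Q > K (proceeds reverse)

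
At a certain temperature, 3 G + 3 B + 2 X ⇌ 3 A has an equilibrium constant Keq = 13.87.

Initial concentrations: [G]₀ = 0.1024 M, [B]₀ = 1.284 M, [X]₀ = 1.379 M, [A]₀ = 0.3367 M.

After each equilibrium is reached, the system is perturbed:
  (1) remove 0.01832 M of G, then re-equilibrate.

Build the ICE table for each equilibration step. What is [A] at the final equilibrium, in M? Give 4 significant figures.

Q₀ = 8.831 vs Keq = 13.87 ⇒ Q<K, forward
Step 1:
                  G         B         X         A
  Initial    0.1024     1.284     1.379    0.3367
  Change    -0.0105   -0.0105    -0.007    0.0105
  Equil      0.0919     1.274     1.372    0.3472
  solve Keq expr → x = 0.0035; check Q = 13.87
Then remove 0.01832 M of G.
Step 2:
                  G         B         X         A
  Initial   0.07358     1.274     1.372    0.3472
  Change    0.01346   0.01346  0.008971  -0.01346
  Equil     0.08704     1.287     1.381    0.3337
  solve Keq expr → x = -0.004485; check Q = 13.87

[A]_eq = 0.3337 M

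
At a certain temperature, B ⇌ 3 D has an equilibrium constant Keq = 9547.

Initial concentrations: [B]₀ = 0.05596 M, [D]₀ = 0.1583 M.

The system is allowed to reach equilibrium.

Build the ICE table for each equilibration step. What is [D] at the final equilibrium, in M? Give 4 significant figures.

[D]_eq = 0.3262 M

Q₀ = 0.07089 vs Keq = 9547 ⇒ Q<K, forward
Step 1:
                    B           D
  Initial     0.05596      0.1583
  Change     -0.05596      0.1679
  Equil    3.6346e-06      0.3262
  solve Keq expr → x = 0.05596; check Q = 9547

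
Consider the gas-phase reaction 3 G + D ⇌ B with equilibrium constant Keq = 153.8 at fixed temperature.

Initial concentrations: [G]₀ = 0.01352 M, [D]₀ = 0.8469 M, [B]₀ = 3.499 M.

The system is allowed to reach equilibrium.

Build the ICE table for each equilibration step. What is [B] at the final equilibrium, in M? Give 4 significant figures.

[B]_eq = 3.408 M

Q₀ = 1.6718e+06 vs Keq = 153.8 ⇒ Q>K, reverse
Step 1:
                  G         D         B
  I         0.01352    0.8469     3.499
  C          0.2734   0.09114  -0.09114
  E          0.2869     0.938     3.408
  solve Keq expr → x = -0.09114; check Q = 153.8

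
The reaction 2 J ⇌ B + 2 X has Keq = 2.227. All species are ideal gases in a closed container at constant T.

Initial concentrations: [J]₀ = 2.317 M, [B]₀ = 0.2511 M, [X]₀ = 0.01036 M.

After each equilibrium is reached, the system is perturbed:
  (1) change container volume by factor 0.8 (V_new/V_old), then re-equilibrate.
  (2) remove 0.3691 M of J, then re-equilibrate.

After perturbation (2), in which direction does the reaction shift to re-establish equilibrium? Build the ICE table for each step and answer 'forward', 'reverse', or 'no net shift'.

Direction: reverse

Q₀ = 5.0201e-06 vs Keq = 2.227 ⇒ Q<K, forward
Step 1:
                  J         B         X
  Initial     2.317    0.2511   0.01036
  Change     -1.398    0.6988     1.398
  Equil      0.9195    0.9499     1.408
  solve Keq expr → x = 0.6988; check Q = 2.227
Then change container volume by factor 0.8 (V_new/V_old).
Step 2:
                  J         B         X
  Initial     1.149     1.187      1.76
  Change     0.0681  -0.03405   -0.0681
  Equil       1.217     1.153     1.692
  solve Keq expr → x = -0.03405; check Q = 2.227
Then remove 0.3691 M of J.
Step 3:
                  J         B         X
  Initial    0.8483     1.153     1.692
  Change     0.1884   -0.0942   -0.1884
  Equil       1.037     1.059     1.503
  solve Keq expr → x = -0.0942; check Q = 2.227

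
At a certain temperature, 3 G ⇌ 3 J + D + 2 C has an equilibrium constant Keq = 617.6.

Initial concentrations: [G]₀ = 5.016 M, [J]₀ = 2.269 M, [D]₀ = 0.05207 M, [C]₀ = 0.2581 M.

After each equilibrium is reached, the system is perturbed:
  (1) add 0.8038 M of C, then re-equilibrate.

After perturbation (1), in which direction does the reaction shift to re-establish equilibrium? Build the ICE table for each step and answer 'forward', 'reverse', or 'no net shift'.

Direction: reverse

Q₀ = 3.2107e-04 vs Keq = 617.6 ⇒ Q<K, forward
Step 1:
                   G          J          D          C
  Initial      5.016      2.269    0.05207     0.2581
  Change      -3.594      3.594      1.198      2.396
  Equil        1.422      5.863       1.25      2.654
  solve Keq expr → x = 1.198; check Q = 617.6
Then add 0.8038 M of C.
Step 2:
                   G          J          D          C
  Initial      1.422      5.863       1.25      3.458
  Change      0.1664    -0.1664   -0.05548     -0.111
  Equil        1.588      5.697      1.195      3.347
  solve Keq expr → x = -0.05548; check Q = 617.6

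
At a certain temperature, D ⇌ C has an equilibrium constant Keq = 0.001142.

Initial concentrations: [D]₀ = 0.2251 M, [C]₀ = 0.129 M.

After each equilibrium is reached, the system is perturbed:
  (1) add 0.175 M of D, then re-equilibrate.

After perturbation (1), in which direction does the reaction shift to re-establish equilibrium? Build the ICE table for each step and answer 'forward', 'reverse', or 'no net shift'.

Direction: forward

Q₀ = 0.5731 vs Keq = 0.001142 ⇒ Q>K, reverse
Step 1:
                    D           C
  Initial      0.2251       0.129
  Change       0.1286     -0.1286
  Equil        0.3537  4.0392e-04
  solve Keq expr → x = -0.1286; check Q = 0.001142
Then add 0.175 M of D.
Step 2:
                    D           C
  Initial      0.5287  4.0392e-04
  Change  -1.9962e-04  1.9962e-04
  Equil        0.5285  6.0354e-04
  solve Keq expr → x = 1.9962e-04; check Q = 0.001142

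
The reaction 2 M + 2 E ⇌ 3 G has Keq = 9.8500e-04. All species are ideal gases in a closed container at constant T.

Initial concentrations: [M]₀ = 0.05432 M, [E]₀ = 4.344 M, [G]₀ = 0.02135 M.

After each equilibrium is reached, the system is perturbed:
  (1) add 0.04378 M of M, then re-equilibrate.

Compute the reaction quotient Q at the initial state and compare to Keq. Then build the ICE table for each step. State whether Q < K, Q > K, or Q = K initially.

Q₀ = 1.7478e-04; Q < K (proceeds forward)

Q₀ = 1.7478e-04 vs Keq = 9.8500e-04 ⇒ Q<K, forward
Step 1:
                    M           E           G
  I           0.05432       4.344     0.02135
  C         -0.008387   -0.008387     0.01258
  E           0.04593       4.336     0.03393
  solve Keq expr → x = 0.004194; check Q = 9.8500e-04
Then add 0.04378 M of M.
Step 2:
                    M           E           G
  I           0.08971       4.336     0.03393
  C         -0.009997   -0.009997       0.015
  E           0.07972       4.326     0.04893
  solve Keq expr → x = 0.004998; check Q = 9.8500e-04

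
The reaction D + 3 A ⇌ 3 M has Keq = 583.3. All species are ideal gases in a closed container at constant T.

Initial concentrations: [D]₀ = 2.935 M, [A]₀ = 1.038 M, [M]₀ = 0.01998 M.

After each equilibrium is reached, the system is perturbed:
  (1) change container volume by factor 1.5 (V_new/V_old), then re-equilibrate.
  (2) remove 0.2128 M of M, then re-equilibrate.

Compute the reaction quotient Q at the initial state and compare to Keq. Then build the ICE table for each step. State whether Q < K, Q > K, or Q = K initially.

Q₀ = 2.4299e-06 vs Keq = 583.3 ⇒ Q<K, forward
Step 1:
                  D         A         M
  I           2.935     1.038   0.01998
  C         -0.3178   -0.9535    0.9535
  E           2.617   0.08454    0.9734
  solve Keq expr → x = 0.3178; check Q = 583.3
Then change container volume by factor 1.5 (V_new/V_old).
Step 2:
                  D         A         M
  I           1.745   0.05636     0.649
  C        0.002464  0.007391 -0.007391
  E           1.747   0.06375    0.6416
  solve Keq expr → x = -0.002464; check Q = 583.3
Then remove 0.2128 M of M.
Step 3:
                  D         A         M
  I           1.747   0.06375    0.4288
  C       -0.006395  -0.01918   0.01918
  E           1.741   0.04457     0.448
  solve Keq expr → x = 0.006395; check Q = 583.3

Q₀ = 2.4299e-06; Q < K (proceeds forward)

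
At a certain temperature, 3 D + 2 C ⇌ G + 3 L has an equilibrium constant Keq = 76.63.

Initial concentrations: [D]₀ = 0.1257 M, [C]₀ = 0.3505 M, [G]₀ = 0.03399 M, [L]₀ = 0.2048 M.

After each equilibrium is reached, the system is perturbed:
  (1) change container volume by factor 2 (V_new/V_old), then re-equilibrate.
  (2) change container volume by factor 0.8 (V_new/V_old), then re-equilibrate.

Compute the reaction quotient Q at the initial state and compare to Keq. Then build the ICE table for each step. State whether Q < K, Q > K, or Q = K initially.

Q₀ = 1.197 vs Keq = 76.63 ⇒ Q<K, forward
Step 1:
                   D          C          G          L
  Initial     0.1257     0.3505    0.03399     0.2048
  Change    -0.07036   -0.04691    0.02345    0.07036
  Equil      0.05534     0.3036    0.05744     0.2752
  solve Keq expr → x = 0.02345; check Q = 76.63
Then change container volume by factor 2 (V_new/V_old).
Step 2:
                   D          C          G          L
  Initial    0.02767     0.1518    0.02872     0.1376
  Change    0.004856   0.003238  -0.001619  -0.004856
  Equil      0.03252      0.155     0.0271     0.1327
  solve Keq expr → x = -0.001619; check Q = 76.63
Then change container volume by factor 0.8 (V_new/V_old).
Step 3:
                   D          C          G          L
  Initial    0.04066     0.1938    0.03388     0.1659
  Change   -0.002023  -0.001349 6.7430e-04   0.002023
  Equil      0.03863     0.1924    0.03455     0.1679
  solve Keq expr → x = 6.7430e-04; check Q = 76.63

Q₀ = 1.197; Q < K (proceeds forward)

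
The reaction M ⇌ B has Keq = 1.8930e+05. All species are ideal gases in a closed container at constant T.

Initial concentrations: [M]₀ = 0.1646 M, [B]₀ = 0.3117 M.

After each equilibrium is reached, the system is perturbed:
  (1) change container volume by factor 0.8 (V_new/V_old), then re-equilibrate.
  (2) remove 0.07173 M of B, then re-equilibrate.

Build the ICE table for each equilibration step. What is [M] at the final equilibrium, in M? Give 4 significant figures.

[M]_eq = 2.7662e-06 M

Q₀ = 1.894 vs Keq = 1.8930e+05 ⇒ Q<K, forward
Step 1:
                   M          B
  I           0.1646     0.3117
  C          -0.1646     0.1646
  E       2.5161e-06     0.4763
  solve Keq expr → x = 0.1646; check Q = 1.8930e+05
Then change container volume by factor 0.8 (V_new/V_old).
Step 2:
                   M          B
  I       3.1451e-06     0.5954
  C                0          0
  E       3.1451e-06     0.5954
  solve Keq expr → x = 0; check Q = 1.8930e+05
Then remove 0.07173 M of B.
Step 3:
                   M          B
  I       3.1451e-06     0.5236
  C       -3.7892e-07 3.7892e-07
  E       2.7662e-06     0.5236
  solve Keq expr → x = 3.7892e-07; check Q = 1.8930e+05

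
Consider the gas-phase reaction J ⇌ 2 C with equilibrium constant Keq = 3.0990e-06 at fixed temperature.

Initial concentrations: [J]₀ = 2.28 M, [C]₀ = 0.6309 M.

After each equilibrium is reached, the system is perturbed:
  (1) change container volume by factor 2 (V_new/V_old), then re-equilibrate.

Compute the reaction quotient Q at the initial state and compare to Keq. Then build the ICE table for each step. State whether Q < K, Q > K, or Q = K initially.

Q₀ = 0.1746; Q > K (proceeds reverse)

Q₀ = 0.1746 vs Keq = 3.0990e-06 ⇒ Q>K, reverse
Step 1:
                   J          C
  I             2.28     0.6309
  C            0.314    -0.6281
  E            2.594   0.002835
  solve Keq expr → x = -0.314; check Q = 3.0990e-06
Then change container volume by factor 2 (V_new/V_old).
Step 2:
                   J          C
  I            1.297   0.001418
  C       -2.9349e-04 5.8698e-04
  E            1.297   0.002005
  solve Keq expr → x = 2.9349e-04; check Q = 3.0990e-06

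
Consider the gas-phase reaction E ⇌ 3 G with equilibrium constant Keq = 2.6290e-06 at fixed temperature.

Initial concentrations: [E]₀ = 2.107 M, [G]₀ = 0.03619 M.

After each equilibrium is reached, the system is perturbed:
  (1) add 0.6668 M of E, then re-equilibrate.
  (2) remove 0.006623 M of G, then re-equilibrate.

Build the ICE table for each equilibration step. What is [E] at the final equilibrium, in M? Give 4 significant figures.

[E]_eq = 2.777 M

Q₀ = 2.2496e-05 vs Keq = 2.6290e-06 ⇒ Q>K, reverse
Step 1:
                  E         G
  I           2.107   0.03619
  C         0.00616  -0.01848
  E           2.113   0.01771
  solve Keq expr → x = -0.00616; check Q = 2.6290e-06
Then add 0.6668 M of E.
Step 2:
                  E         G
  I            2.78   0.01771
  C       -5.6470e-04  0.001694
  E           2.779    0.0194
  solve Keq expr → x = 5.6470e-04; check Q = 2.6290e-06
Then remove 0.006623 M of G.
Step 3:
                  E         G
  I           2.779   0.01278
  C       -0.002206  0.006618
  E           2.777    0.0194
  solve Keq expr → x = 0.002206; check Q = 2.6290e-06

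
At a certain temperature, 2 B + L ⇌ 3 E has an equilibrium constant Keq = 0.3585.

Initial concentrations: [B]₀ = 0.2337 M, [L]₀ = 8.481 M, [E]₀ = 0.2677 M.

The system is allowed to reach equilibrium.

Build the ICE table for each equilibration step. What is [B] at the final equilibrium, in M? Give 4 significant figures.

[B]_eq = 0.1455 M

Q₀ = 0.04142 vs Keq = 0.3585 ⇒ Q<K, forward
Step 1:
                    B           L           E
  I            0.2337       8.481      0.2677
  C          -0.08822    -0.04411      0.1323
  E            0.1455       8.437         0.4
  solve Keq expr → x = 0.04411; check Q = 0.3585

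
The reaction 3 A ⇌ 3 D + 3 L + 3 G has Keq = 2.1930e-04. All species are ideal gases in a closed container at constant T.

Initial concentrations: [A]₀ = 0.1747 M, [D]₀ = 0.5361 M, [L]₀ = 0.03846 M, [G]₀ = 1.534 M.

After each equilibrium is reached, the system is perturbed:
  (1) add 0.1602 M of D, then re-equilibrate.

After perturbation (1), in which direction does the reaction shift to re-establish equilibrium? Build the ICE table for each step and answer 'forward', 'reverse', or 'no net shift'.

Direction: reverse

Q₀ = 0.005934 vs Keq = 2.1930e-04 ⇒ Q>K, reverse
Step 1:
                  A         D         L         G
  I          0.1747    0.5361   0.03846     1.534
  C         0.02307  -0.02307  -0.02307  -0.02307
  E          0.1978     0.513   0.01539     1.511
  solve Keq expr → x = -0.007691; check Q = 2.1930e-04
Then add 0.1602 M of D.
Step 2:
                  A         D         L         G
  I          0.1978    0.6732   0.01539     1.511
  C        0.003374 -0.003374 -0.003374 -0.003374
  E          0.2011    0.6699   0.01201     1.508
  solve Keq expr → x = -0.001125; check Q = 2.1930e-04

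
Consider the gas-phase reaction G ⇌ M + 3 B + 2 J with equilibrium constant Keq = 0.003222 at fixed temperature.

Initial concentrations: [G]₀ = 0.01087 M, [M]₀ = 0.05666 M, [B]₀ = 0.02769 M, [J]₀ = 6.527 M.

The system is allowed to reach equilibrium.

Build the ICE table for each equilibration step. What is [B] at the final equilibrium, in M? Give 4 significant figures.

[B]_eq = 0.02514 M

Q₀ = 0.004715 vs Keq = 0.003222 ⇒ Q>K, reverse
Step 1:
                   G          M          B          J
  init       0.01087    0.05666    0.02769      6.527
  Δ       8.4978e-04 -8.4978e-04  -0.002549    -0.0017
  eq         0.01172    0.05581    0.02514      6.525
  solve Keq expr → x = -8.4978e-04; check Q = 0.003222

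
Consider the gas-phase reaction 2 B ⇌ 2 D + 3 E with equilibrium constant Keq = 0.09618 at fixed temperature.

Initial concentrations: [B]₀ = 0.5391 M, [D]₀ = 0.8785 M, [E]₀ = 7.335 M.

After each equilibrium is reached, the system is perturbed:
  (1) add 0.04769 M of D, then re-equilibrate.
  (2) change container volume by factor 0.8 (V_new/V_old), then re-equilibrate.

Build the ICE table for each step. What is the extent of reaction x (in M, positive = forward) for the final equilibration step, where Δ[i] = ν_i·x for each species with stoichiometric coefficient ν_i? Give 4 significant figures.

x = -0.005272 M

Q₀ = 1048 vs Keq = 0.09618 ⇒ Q>K, reverse
Step 1:
                    B           D           E
  I            0.5391      0.8785       7.335
  C            0.8496     -0.8496      -1.274
  E             1.389     0.02887       6.061
  solve Keq expr → x = -0.4248; check Q = 0.09618
Then add 0.04769 M of D.
Step 2:
                    B           D           E
  I             1.389     0.07656       6.061
  C           0.04621    -0.04621    -0.06932
  E             1.435     0.03035       5.991
  solve Keq expr → x = -0.02311; check Q = 0.09618
Then change container volume by factor 0.8 (V_new/V_old).
Step 3:
                    B           D           E
  I             1.794     0.03793       7.489
  C           0.01054    -0.01054    -0.01582
  E             1.804     0.02739       7.473
  solve Keq expr → x = -0.005272; check Q = 0.09618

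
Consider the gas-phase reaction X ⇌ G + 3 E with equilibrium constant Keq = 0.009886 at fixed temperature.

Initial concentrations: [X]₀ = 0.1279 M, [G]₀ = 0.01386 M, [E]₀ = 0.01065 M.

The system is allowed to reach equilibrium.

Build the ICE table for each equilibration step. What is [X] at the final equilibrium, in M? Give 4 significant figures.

Q₀ = 1.3090e-07 vs Keq = 0.009886 ⇒ Q<K, forward
Step 1:
                   X          G          E
  init        0.1279    0.01386    0.01065
  Δ         -0.06365    0.06365      0.191
  eq         0.06425    0.07751     0.2016
  solve Keq expr → x = 0.06365; check Q = 0.009886

[X]_eq = 0.06425 M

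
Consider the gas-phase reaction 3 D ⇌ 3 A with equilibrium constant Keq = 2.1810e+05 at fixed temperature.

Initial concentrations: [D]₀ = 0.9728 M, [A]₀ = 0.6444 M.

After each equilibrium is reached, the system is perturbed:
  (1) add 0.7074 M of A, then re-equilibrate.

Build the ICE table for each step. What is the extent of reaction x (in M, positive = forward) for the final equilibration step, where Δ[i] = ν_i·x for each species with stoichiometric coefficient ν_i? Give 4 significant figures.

Q₀ = 0.2907 vs Keq = 2.1810e+05 ⇒ Q<K, forward
Step 1:
                   D          A
  Initial     0.9728     0.6444
  Change     -0.9464     0.9464
  Equil      0.02643      1.591
  solve Keq expr → x = 0.3155; check Q = 2.1810e+05
Then add 0.7074 M of A.
Step 2:
                   D          A
  Initial    0.02643      2.298
  Change     0.01156   -0.01156
  Equil      0.03799      2.287
  solve Keq expr → x = -0.003853; check Q = 2.1810e+05

x = -0.003853 M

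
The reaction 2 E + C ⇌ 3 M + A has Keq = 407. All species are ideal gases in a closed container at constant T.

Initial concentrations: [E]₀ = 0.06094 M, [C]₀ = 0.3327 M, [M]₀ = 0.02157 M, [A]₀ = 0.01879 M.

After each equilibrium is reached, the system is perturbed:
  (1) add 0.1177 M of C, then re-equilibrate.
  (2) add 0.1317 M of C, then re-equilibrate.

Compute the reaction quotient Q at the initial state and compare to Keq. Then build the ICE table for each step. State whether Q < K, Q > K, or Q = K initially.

Q₀ = 1.5262e-04 vs Keq = 407 ⇒ Q<K, forward
Step 1:
                  E         C         M         A
  Initial   0.06094    0.3327   0.02157   0.01879
  Change   -0.06019   -0.0301   0.09029    0.0301
  Equil   7.4540e-04    0.3026    0.1119   0.04889
  solve Keq expr → x = 0.0301; check Q = 407
Then add 0.1177 M of C.
Step 2:
                  E         C         M         A
  Initial 7.4540e-04    0.4203    0.1119   0.04889
  Change  -1.1111e-04 -5.5553e-05 1.6666e-04 5.5553e-05
  Equil   6.3429e-04    0.4202     0.112   0.04894
  solve Keq expr → x = 5.5553e-05; check Q = 407
Then add 0.1317 M of C.
Step 3:
                  E         C         M         A
  Initial 6.3429e-04    0.5519     0.112   0.04894
  Change  -7.9692e-05 -3.9846e-05 1.1954e-04 3.9846e-05
  Equil   5.5460e-04    0.5519    0.1121   0.04898
  solve Keq expr → x = 3.9846e-05; check Q = 407

Q₀ = 1.5262e-04; Q < K (proceeds forward)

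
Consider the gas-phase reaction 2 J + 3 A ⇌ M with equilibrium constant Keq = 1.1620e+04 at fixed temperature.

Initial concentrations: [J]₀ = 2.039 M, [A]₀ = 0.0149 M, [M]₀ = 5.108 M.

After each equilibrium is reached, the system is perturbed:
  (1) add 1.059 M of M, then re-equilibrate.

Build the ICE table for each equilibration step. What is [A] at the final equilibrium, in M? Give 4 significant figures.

[A]_eq = 0.04994 M

Q₀ = 3.7141e+05 vs Keq = 1.1620e+04 ⇒ Q>K, reverse
Step 1:
                   J          A          M
  I            2.039     0.0149      5.108
  C          0.02135    0.03203   -0.01068
  E             2.06    0.04693      5.097
  solve Keq expr → x = -0.01068; check Q = 1.1620e+04
Then add 1.059 M of M.
Step 2:
                   J          A          M
  I             2.06    0.04693      6.156
  C         0.002008   0.003012  -0.001004
  E            2.062    0.04994      6.155
  solve Keq expr → x = -0.001004; check Q = 1.1620e+04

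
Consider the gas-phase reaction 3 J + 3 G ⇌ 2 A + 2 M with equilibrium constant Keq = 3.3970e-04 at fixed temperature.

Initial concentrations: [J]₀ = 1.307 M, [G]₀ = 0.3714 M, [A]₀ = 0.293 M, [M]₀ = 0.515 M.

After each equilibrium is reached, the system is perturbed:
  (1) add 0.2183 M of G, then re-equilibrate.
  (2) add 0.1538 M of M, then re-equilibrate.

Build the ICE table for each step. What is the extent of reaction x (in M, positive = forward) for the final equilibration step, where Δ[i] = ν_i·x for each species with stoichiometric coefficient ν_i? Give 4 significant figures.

x = -0.01108 M

Q₀ = 0.1991 vs Keq = 3.3970e-04 ⇒ Q>K, reverse
Step 1:
                   J          G          A          M
  I            1.307     0.3714      0.293      0.515
  C           0.3264     0.3264    -0.2176    -0.2176
  E            1.633     0.6978    0.07541     0.2974
  solve Keq expr → x = -0.1088; check Q = 3.3970e-04
Then add 0.2183 M of G.
Step 2:
                   J          G          A          M
  I            1.633     0.9161    0.07541     0.2974
  C         -0.03259   -0.03259    0.02173    0.02173
  E            1.601     0.8835    0.09714     0.3191
  solve Keq expr → x = 0.01086; check Q = 3.3970e-04
Then add 0.1538 M of M.
Step 3:
                   J          G          A          M
  I            1.601     0.8835    0.09714     0.4729
  C          0.03325    0.03325   -0.02217   -0.02217
  E            1.634     0.9167    0.07497     0.4508
  solve Keq expr → x = -0.01108; check Q = 3.3970e-04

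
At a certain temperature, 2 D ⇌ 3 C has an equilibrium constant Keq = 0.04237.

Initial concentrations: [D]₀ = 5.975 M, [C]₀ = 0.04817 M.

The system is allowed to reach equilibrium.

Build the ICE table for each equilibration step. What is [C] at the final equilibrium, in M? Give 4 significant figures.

Q₀ = 3.1308e-06 vs Keq = 0.04237 ⇒ Q<K, forward
Step 1:
                   D          C
  I            5.975    0.04817
  C          -0.6744      1.012
  E            5.301       1.06
  solve Keq expr → x = 0.3372; check Q = 0.04237

[C]_eq = 1.06 M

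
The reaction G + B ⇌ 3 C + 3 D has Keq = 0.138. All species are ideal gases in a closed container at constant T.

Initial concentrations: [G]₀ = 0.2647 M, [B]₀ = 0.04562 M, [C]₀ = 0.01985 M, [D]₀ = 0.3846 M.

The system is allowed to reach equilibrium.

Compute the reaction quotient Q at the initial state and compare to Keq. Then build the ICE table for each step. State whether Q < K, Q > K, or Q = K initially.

Q₀ = 3.6847e-05; Q < K (proceeds forward)

Q₀ = 3.6847e-05 vs Keq = 0.138 ⇒ Q<K, forward
Step 1:
                    G           B           C           D
  Initial      0.2647     0.04562     0.01985      0.3846
  Change     -0.03697    -0.03697      0.1109      0.1109
  Equil        0.2277    0.008653      0.1308      0.4955
  solve Keq expr → x = 0.03697; check Q = 0.138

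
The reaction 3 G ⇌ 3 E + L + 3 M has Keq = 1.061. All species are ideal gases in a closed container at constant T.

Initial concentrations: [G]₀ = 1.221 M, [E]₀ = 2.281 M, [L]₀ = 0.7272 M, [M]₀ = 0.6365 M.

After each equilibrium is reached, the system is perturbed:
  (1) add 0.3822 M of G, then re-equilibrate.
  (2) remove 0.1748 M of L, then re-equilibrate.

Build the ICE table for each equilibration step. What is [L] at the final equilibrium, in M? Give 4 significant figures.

[L]_eq = 0.5913 M

Q₀ = 1.223 vs Keq = 1.061 ⇒ Q>K, reverse
Step 1:
                  G         E         L         M
  Initial     1.221     2.281    0.7272    0.6365
  Change    0.01576  -0.01576 -0.005254  -0.01576
  Equil       1.237     2.265    0.7219    0.6207
  solve Keq expr → x = -0.005254; check Q = 1.061
Then add 0.3822 M of G.
Step 2:
                  G         E         L         M
  Initial     1.619     2.265    0.7219    0.6207
  Change    -0.0992    0.0992   0.03307    0.0992
  Equil        1.52     2.364     0.755    0.7199
  solve Keq expr → x = 0.03307; check Q = 1.061
Then remove 0.1748 M of L.
Step 3:
                  G         E         L         M
  Initial      1.52     2.364    0.5802    0.7199
  Change   -0.03334   0.03334   0.01111   0.03334
  Equil       1.486     2.398    0.5913    0.7533
  solve Keq expr → x = 0.01111; check Q = 1.061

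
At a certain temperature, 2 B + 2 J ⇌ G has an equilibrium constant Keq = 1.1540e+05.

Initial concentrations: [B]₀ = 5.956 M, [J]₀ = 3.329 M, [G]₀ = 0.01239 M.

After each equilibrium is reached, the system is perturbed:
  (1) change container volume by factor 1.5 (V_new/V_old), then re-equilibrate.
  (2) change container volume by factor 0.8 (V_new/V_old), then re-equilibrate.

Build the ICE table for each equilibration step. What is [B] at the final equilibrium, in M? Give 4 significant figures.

Q₀ = 3.1516e-05 vs Keq = 1.1540e+05 ⇒ Q<K, forward
Step 1:
                   B          J          G
  Initial      5.956      3.329    0.01239
  Change      -3.328     -3.328      1.664
  Equil        2.628    0.00145      1.676
  solve Keq expr → x = 1.664; check Q = 1.1540e+05
Then change container volume by factor 1.5 (V_new/V_old).
Step 2:
                   B          J          G
  Initial      1.752 9.6664e-04      1.117
  Change  8.0805e-04 8.0805e-04 -4.0403e-04
  Equil        1.753   0.001775      1.117
  solve Keq expr → x = -4.0403e-04; check Q = 1.1540e+05
Then change container volume by factor 0.8 (V_new/V_old).
Step 3:
                   B          J          G
  Initial      2.191   0.002218      1.396
  Change  -6.3040e-04 -6.3040e-04 3.1520e-04
  Equil        2.191   0.001588      1.397
  solve Keq expr → x = 3.1520e-04; check Q = 1.1540e+05

[B]_eq = 2.191 M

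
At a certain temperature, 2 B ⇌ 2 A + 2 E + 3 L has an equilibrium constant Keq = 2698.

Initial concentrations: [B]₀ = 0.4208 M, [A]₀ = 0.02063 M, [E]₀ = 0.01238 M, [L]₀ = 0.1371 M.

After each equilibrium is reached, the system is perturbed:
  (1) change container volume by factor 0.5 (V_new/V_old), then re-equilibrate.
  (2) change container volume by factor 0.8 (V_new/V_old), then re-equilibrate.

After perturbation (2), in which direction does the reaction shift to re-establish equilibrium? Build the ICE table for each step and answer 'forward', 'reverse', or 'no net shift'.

Q₀ = 9.4929e-10 vs Keq = 2698 ⇒ Q<K, forward
Step 1:
                    B           A           E           L
  Initial      0.4208     0.02063     0.01238      0.1371
  Change      -0.4184      0.4184      0.4184      0.6275
  Equil      0.002434       0.439      0.4307      0.7646
  solve Keq expr → x = 0.2092; check Q = 2698
Then change container volume by factor 0.5 (V_new/V_old).
Step 2:
                    B           A           E           L
  Initial    0.004868       0.878      0.8615       1.529
  Change      0.02059    -0.02059    -0.02059    -0.03089
  Equil       0.02546      0.8574      0.8409       1.498
  solve Keq expr → x = -0.0103; check Q = 2698
Then change container volume by factor 0.8 (V_new/V_old).
Step 3:
                    B           A           E           L
  Initial     0.03182       1.072       1.051       1.873
  Change      0.02036    -0.02036    -0.02036    -0.03053
  Equil       0.05218       1.051       1.031       1.842
  solve Keq expr → x = -0.01018; check Q = 2698

Direction: reverse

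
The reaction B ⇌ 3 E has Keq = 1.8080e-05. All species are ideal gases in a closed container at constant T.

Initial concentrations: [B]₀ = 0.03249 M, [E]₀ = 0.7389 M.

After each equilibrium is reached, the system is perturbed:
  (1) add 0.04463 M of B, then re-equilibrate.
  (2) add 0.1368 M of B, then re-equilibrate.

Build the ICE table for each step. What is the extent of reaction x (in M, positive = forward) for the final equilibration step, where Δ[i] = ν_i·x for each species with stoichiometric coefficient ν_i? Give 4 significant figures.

x = 7.5344e-04 M

Q₀ = 12.42 vs Keq = 1.8080e-05 ⇒ Q>K, reverse
Step 1:
                   B          E
  Initial    0.03249     0.7389
  Change      0.2406    -0.7219
  Equil       0.2731    0.01703
  solve Keq expr → x = -0.2406; check Q = 1.8080e-05
Then add 0.04463 M of B.
Step 2:
                   B          E
  Initial     0.3177    0.01703
  Change  -2.9190e-04 8.7569e-04
  Equil       0.3175     0.0179
  solve Keq expr → x = 2.9190e-04; check Q = 1.8080e-05
Then add 0.1368 M of B.
Step 3:
                   B          E
  Initial     0.4543     0.0179
  Change  -7.5344e-04    0.00226
  Equil       0.4535    0.02016
  solve Keq expr → x = 7.5344e-04; check Q = 1.8080e-05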